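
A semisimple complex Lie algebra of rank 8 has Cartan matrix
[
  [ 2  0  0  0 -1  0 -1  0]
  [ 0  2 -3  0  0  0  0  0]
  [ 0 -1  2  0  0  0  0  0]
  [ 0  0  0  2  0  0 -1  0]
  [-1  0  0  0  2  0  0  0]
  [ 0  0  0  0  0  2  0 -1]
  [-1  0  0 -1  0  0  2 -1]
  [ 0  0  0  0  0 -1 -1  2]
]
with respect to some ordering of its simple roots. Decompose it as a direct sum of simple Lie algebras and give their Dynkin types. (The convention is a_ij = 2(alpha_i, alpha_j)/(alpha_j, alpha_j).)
The diagram associated to this matrix has two connected components: the simple roots {alpha_1, alpha_4, alpha_5, alpha_6, alpha_7, alpha_8} form a chain of 5 nodes with one extra node attached to the third node from one end (E_6), and {alpha_2, alpha_3} form two nodes joined by a triple edge (G_2). A semisimple Lie algebra decomposes uniquely as the direct sum of simple ideals, one per connected component of its Dynkin diagram, so g ≅ E_6 ⊕ G_2 (dimension 78 + 14 = 92).

type E_6 ⊕ type G_2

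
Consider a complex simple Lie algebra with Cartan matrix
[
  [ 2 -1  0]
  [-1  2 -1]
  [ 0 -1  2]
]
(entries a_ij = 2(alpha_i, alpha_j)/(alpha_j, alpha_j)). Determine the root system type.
A_3 (sl(4))

The matrix has rank 3 with 2's on the diagonal. Reading the off-diagonal entries as Dynkin edges (a single edge where a_ij = a_ji = -1; a double or triple edge where a_ij * a_ji = 2 or 3), the diagram is a chain of 3 nodes with single edges (A_3). One simple-root ordering that puts it in standard form is (alpha_1, alpha_2, alpha_3). So the algebra is type A_3, i.e. sl(4).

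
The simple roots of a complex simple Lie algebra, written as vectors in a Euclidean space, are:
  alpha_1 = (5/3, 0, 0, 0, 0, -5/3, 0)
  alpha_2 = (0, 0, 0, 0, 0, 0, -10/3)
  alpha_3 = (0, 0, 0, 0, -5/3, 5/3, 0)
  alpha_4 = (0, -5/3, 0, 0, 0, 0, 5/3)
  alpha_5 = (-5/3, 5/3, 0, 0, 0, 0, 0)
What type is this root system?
C_5

Compute the Cartan integers a_ij = 2(alpha_i, alpha_j)/(alpha_j, alpha_j); the resulting 5x5 Cartan matrix is
[[2, 0, -1, 0, -1], [0, 2, 0, -2, 0], [-1, 0, 2, 0, 0], [0, -1, 0, 2, -1], [-1, 0, 0, -1, 2]].
The roots have two lengths (squared-length ratio 2:1); the short ones are alpha_{1,3,4,5}. The associated Dynkin diagram is a chain of 5 nodes with a double edge at one end; the terminal node there is the unique long simple root (C_5), so the type is C_5 (the algebra sp(10)).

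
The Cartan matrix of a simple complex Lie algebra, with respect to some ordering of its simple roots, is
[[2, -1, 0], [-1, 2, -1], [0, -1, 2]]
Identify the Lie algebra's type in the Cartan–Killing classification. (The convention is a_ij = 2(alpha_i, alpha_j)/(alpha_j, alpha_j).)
The matrix has rank 3 with 2's on the diagonal. Reading the off-diagonal entries as Dynkin edges (a single edge where a_ij = a_ji = -1; a double or triple edge where a_ij * a_ji = 2 or 3), the diagram is a chain of 3 nodes with single edges (A_3). One simple-root ordering that puts it in standard form is (alpha_1, alpha_2, alpha_3). So the algebra is type A_3, i.e. sl(4).

A_3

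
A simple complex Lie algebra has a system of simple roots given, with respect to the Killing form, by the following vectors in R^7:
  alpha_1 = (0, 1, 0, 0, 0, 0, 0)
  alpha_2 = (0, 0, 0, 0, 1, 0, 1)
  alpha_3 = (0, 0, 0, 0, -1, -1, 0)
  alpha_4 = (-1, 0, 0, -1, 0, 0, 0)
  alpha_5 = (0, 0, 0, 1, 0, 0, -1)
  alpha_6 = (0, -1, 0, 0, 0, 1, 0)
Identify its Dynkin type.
B6

Compute the Cartan integers a_ij = 2(alpha_i, alpha_j)/(alpha_j, alpha_j); the resulting 6x6 Cartan matrix is
[[2, 0, 0, 0, 0, -1], [0, 2, -1, 0, -1, 0], [0, -1, 2, 0, 0, -1], [0, 0, 0, 2, -1, 0], [0, -1, 0, -1, 2, 0], [-2, 0, -1, 0, 0, 2]].
The roots have two lengths (squared-length ratio 2:1); the short ones are alpha_{1}. The associated Dynkin diagram is a chain of 6 nodes with a double edge at one end; the terminal node there is the unique short simple root (B_6), so the type is B_6 (the algebra so(13)).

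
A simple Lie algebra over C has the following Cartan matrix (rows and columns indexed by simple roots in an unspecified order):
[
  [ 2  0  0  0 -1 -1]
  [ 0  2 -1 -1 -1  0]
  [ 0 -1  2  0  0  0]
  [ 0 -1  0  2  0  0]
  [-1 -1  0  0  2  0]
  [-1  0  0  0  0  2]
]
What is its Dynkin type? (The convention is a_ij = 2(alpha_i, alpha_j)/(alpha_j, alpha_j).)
The matrix has rank 6 with 2's on the diagonal. Reading the off-diagonal entries as Dynkin edges (a single edge where a_ij = a_ji = -1; a double or triple edge where a_ij * a_ji = 2 or 3), the diagram is a chain of 4 nodes with a fork of two nodes at one end (D_6). One simple-root ordering that puts it in standard form is (alpha_6, alpha_1, alpha_5, alpha_2, alpha_4, alpha_3). So the algebra is type D_6, i.e. so(12).

D_6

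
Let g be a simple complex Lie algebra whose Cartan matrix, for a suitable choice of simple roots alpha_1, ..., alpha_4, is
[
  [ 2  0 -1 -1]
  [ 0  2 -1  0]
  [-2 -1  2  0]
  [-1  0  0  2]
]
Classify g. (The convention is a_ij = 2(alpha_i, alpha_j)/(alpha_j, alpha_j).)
The matrix has rank 4 with 2's on the diagonal. Reading the off-diagonal entries as Dynkin edges (a single edge where a_ij = a_ji = -1; a double or triple edge where a_ij * a_ji = 2 or 3), the diagram is a chain of 4 nodes with a double edge between the middle two (F_4). One simple-root ordering that puts it in standard form is (alpha_2, alpha_3, alpha_1, alpha_4). So the algebra is type F_4.

F4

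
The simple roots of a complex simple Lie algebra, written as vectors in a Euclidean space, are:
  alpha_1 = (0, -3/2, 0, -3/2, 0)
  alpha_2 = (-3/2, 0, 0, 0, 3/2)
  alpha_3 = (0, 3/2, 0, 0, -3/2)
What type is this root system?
Compute the Cartan integers a_ij = 2(alpha_i, alpha_j)/(alpha_j, alpha_j); the resulting 3x3 Cartan matrix is
[[2, 0, -1], [0, 2, -1], [-1, -1, 2]].
All simple roots have the same length, so the diagram is simply laced. The associated Dynkin diagram is a chain of 3 nodes with single edges (A_3), so the type is A_3 (the algebra sl(4)).

A_3 (sl(4))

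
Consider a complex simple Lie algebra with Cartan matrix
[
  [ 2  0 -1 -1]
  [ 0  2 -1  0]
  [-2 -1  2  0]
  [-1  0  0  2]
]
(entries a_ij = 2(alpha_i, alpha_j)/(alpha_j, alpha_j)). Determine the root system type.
type F_4

The matrix has rank 4 with 2's on the diagonal. Reading the off-diagonal entries as Dynkin edges (a single edge where a_ij = a_ji = -1; a double or triple edge where a_ij * a_ji = 2 or 3), the diagram is a chain of 4 nodes with a double edge between the middle two (F_4). One simple-root ordering that puts it in standard form is (alpha_2, alpha_3, alpha_1, alpha_4). So the algebra is type F_4.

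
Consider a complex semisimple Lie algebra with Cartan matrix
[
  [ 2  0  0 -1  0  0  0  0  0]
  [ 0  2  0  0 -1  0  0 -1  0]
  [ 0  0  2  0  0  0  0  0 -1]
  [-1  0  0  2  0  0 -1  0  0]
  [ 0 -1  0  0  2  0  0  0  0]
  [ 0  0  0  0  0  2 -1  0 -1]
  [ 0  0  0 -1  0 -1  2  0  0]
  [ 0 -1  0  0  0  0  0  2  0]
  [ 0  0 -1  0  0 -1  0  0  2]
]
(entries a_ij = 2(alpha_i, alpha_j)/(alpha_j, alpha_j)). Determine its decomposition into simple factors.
A_3 (sl(4)) + A_6 (sl(7))

The diagram associated to this matrix has two connected components: the simple roots {alpha_2, alpha_5, alpha_8} form a chain of 3 nodes with single edges (A_3), and {alpha_1, alpha_3, alpha_4, alpha_6, alpha_7, alpha_9} form a chain of 6 nodes with single edges (A_6). A semisimple Lie algebra decomposes uniquely as the direct sum of simple ideals, one per connected component of its Dynkin diagram, so g ≅ A_3 ⊕ A_6 (dimension 15 + 48 = 63).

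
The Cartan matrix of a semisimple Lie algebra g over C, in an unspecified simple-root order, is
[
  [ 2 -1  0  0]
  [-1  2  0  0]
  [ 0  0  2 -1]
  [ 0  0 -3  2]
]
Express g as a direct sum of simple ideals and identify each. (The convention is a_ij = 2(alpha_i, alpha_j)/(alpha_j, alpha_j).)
The diagram associated to this matrix has two connected components: the simple roots {alpha_1, alpha_2} form a chain of 2 nodes with single edges (A_2), and {alpha_3, alpha_4} form two nodes joined by a triple edge (G_2). A semisimple Lie algebra decomposes uniquely as the direct sum of simple ideals, one per connected component of its Dynkin diagram, so g ≅ A_2 ⊕ G_2 (dimension 8 + 14 = 22).

A_2 (sl(3)) ⊕ G_2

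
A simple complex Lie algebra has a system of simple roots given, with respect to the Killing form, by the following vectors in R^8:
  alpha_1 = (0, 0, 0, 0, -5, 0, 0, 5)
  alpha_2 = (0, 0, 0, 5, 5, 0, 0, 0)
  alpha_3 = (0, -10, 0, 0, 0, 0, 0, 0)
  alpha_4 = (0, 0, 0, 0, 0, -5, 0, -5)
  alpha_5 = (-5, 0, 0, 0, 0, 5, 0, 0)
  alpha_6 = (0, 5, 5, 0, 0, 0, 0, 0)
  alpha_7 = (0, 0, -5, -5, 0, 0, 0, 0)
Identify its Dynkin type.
Compute the Cartan integers a_ij = 2(alpha_i, alpha_j)/(alpha_j, alpha_j); the resulting 7x7 Cartan matrix is
[[2, -1, 0, -1, 0, 0, 0], [-1, 2, 0, 0, 0, 0, -1], [0, 0, 2, 0, 0, -2, 0], [-1, 0, 0, 2, -1, 0, 0], [0, 0, 0, -1, 2, 0, 0], [0, 0, -1, 0, 0, 2, -1], [0, -1, 0, 0, 0, -1, 2]].
The roots have two lengths (squared-length ratio 2:1); the short ones are alpha_{1,2,4,5,6,7}. The associated Dynkin diagram is a chain of 7 nodes with a double edge at one end; the terminal node there is the unique long simple root (C_7), so the type is C_7 (the algebra sp(14)).

type C_7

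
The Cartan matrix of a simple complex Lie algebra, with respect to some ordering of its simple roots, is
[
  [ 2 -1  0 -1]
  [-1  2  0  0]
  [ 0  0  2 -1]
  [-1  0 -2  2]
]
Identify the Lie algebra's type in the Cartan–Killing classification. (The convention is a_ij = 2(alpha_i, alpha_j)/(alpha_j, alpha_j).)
The matrix has rank 4 with 2's on the diagonal. Reading the off-diagonal entries as Dynkin edges (a single edge where a_ij = a_ji = -1; a double or triple edge where a_ij * a_ji = 2 or 3), the diagram is a chain of 4 nodes with a double edge at one end; the terminal node there is the unique short simple root (B_4). One simple-root ordering that puts it in standard form is (alpha_2, alpha_1, alpha_4, alpha_3). So the algebra is type B_4, i.e. so(9).

B_4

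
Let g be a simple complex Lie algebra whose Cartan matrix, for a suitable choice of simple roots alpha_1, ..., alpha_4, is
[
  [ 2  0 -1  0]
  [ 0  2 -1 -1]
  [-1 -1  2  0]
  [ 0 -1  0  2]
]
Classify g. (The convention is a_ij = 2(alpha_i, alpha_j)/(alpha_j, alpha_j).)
type A_4

The matrix has rank 4 with 2's on the diagonal. Reading the off-diagonal entries as Dynkin edges (a single edge where a_ij = a_ji = -1; a double or triple edge where a_ij * a_ji = 2 or 3), the diagram is a chain of 4 nodes with single edges (A_4). One simple-root ordering that puts it in standard form is (alpha_4, alpha_2, alpha_3, alpha_1). So the algebra is type A_4, i.e. sl(5).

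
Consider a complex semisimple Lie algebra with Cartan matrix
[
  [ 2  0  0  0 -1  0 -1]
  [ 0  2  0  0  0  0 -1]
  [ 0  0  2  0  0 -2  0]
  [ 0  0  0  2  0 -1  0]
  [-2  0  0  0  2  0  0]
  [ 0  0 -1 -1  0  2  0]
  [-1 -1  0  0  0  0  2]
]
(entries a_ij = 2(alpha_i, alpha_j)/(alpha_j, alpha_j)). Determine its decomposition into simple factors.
C_3 (sp(6)) + C_4 (sp(8))

The diagram associated to this matrix has two connected components: the simple roots {alpha_3, alpha_4, alpha_6} form a chain of 3 nodes with a double edge at one end; the terminal node there is the unique long simple root (C_3), and {alpha_1, alpha_2, alpha_5, alpha_7} form a chain of 4 nodes with a double edge at one end; the terminal node there is the unique long simple root (C_4). A semisimple Lie algebra decomposes uniquely as the direct sum of simple ideals, one per connected component of its Dynkin diagram, so g ≅ C_3 ⊕ C_4 (dimension 21 + 36 = 57).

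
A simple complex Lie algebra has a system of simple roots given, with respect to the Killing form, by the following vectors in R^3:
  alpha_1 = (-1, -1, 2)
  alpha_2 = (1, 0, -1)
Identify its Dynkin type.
Compute the Cartan integers a_ij = 2(alpha_i, alpha_j)/(alpha_j, alpha_j); the resulting 2x2 Cartan matrix is
[[2, -3], [-1, 2]].
The roots have two lengths (squared-length ratio 3:1); the short ones are alpha_{2}. The associated Dynkin diagram is two nodes joined by a triple edge (G_2), so the type is G_2.

G_2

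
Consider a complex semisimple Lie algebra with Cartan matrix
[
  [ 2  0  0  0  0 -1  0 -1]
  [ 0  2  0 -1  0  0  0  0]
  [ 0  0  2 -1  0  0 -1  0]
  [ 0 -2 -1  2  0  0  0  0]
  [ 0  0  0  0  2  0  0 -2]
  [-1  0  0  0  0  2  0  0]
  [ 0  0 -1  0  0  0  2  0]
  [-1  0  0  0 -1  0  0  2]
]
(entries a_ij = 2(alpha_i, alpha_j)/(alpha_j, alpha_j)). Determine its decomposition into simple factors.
The diagram associated to this matrix has two connected components: the simple roots {alpha_2, alpha_3, alpha_4, alpha_7} form a chain of 4 nodes with a double edge at one end; the terminal node there is the unique short simple root (B_4), and {alpha_1, alpha_5, alpha_6, alpha_8} form a chain of 4 nodes with a double edge at one end; the terminal node there is the unique long simple root (C_4). A semisimple Lie algebra decomposes uniquely as the direct sum of simple ideals, one per connected component of its Dynkin diagram, so g ≅ B_4 ⊕ C_4 (dimension 36 + 36 = 72).

type B_4 ⊕ type C_4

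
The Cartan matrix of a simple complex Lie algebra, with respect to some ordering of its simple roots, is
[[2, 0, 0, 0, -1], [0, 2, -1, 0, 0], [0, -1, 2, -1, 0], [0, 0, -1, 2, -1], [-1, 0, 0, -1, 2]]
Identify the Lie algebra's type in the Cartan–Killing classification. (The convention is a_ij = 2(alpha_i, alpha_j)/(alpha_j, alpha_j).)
The matrix has rank 5 with 2's on the diagonal. Reading the off-diagonal entries as Dynkin edges (a single edge where a_ij = a_ji = -1; a double or triple edge where a_ij * a_ji = 2 or 3), the diagram is a chain of 5 nodes with single edges (A_5). One simple-root ordering that puts it in standard form is (alpha_2, alpha_3, alpha_4, alpha_5, alpha_1). So the algebra is type A_5, i.e. sl(6).

A_5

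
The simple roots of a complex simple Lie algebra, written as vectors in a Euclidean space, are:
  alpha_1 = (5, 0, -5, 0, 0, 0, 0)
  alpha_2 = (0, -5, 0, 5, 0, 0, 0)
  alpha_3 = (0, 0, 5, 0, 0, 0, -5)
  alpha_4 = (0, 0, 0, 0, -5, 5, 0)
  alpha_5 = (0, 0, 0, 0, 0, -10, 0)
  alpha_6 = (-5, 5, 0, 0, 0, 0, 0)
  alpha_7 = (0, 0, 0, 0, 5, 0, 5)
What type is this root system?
C7

Compute the Cartan integers a_ij = 2(alpha_i, alpha_j)/(alpha_j, alpha_j); the resulting 7x7 Cartan matrix is
[[2, 0, -1, 0, 0, -1, 0], [0, 2, 0, 0, 0, -1, 0], [-1, 0, 2, 0, 0, 0, -1], [0, 0, 0, 2, -1, 0, -1], [0, 0, 0, -2, 2, 0, 0], [-1, -1, 0, 0, 0, 2, 0], [0, 0, -1, -1, 0, 0, 2]].
The roots have two lengths (squared-length ratio 2:1); the short ones are alpha_{1,2,3,4,6,7}. The associated Dynkin diagram is a chain of 7 nodes with a double edge at one end; the terminal node there is the unique long simple root (C_7), so the type is C_7 (the algebra sp(14)).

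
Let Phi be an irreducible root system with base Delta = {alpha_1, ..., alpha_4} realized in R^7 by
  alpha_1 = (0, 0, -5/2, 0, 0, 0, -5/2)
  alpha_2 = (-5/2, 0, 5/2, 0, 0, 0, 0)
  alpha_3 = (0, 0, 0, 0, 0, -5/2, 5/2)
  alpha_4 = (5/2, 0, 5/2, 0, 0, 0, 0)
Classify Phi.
Compute the Cartan integers a_ij = 2(alpha_i, alpha_j)/(alpha_j, alpha_j); the resulting 4x4 Cartan matrix is
[[2, -1, -1, -1], [-1, 2, 0, 0], [-1, 0, 2, 0], [-1, 0, 0, 2]].
All simple roots have the same length, so the diagram is simply laced. The associated Dynkin diagram is a chain of 2 nodes with a fork of two nodes at one end (D_4), so the type is D_4 (the algebra so(8)).

D4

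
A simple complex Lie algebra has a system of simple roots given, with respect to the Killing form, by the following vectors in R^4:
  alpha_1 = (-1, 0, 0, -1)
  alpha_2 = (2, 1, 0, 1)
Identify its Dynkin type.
Compute the Cartan integers a_ij = 2(alpha_i, alpha_j)/(alpha_j, alpha_j); the resulting 2x2 Cartan matrix is
[[2, -1], [-3, 2]].
The roots have two lengths (squared-length ratio 3:1); the short ones are alpha_{1}. The associated Dynkin diagram is two nodes joined by a triple edge (G_2), so the type is G_2.

G_2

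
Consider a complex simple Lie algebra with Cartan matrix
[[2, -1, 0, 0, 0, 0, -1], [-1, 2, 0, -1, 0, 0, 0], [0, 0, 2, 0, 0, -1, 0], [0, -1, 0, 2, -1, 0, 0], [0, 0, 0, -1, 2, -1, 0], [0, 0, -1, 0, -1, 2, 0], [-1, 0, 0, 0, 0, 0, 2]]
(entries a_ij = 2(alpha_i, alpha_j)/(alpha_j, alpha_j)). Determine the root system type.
The matrix has rank 7 with 2's on the diagonal. Reading the off-diagonal entries as Dynkin edges (a single edge where a_ij = a_ji = -1; a double or triple edge where a_ij * a_ji = 2 or 3), the diagram is a chain of 7 nodes with single edges (A_7). One simple-root ordering that puts it in standard form is (alpha_7, alpha_1, alpha_2, alpha_4, alpha_5, alpha_6, alpha_3). So the algebra is type A_7, i.e. sl(8).

type A_7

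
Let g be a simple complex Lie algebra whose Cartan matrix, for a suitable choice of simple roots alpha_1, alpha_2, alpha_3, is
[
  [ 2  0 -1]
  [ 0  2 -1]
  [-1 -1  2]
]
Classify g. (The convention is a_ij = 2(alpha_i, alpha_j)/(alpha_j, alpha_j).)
The matrix has rank 3 with 2's on the diagonal. Reading the off-diagonal entries as Dynkin edges (a single edge where a_ij = a_ji = -1; a double or triple edge where a_ij * a_ji = 2 or 3), the diagram is a chain of 3 nodes with single edges (A_3). One simple-root ordering that puts it in standard form is (alpha_2, alpha_3, alpha_1). So the algebra is type A_3, i.e. sl(4).

type A_3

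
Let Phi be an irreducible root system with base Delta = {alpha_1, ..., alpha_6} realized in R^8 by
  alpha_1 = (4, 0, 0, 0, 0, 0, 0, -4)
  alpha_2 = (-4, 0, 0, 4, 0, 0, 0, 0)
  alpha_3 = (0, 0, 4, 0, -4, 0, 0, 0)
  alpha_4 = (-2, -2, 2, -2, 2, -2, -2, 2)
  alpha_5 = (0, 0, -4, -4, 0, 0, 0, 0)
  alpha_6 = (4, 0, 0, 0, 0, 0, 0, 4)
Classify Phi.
E6

Compute the Cartan integers a_ij = 2(alpha_i, alpha_j)/(alpha_j, alpha_j); the resulting 6x6 Cartan matrix is
[[2, -1, 0, -1, 0, 0], [-1, 2, 0, 0, -1, -1], [0, 0, 2, 0, -1, 0], [-1, 0, 0, 2, 0, 0], [0, -1, -1, 0, 2, 0], [0, -1, 0, 0, 0, 2]].
All simple roots have the same length, so the diagram is simply laced. The associated Dynkin diagram is a chain of 5 nodes with one extra node attached to the third node from one end (E_6), so the type is E_6.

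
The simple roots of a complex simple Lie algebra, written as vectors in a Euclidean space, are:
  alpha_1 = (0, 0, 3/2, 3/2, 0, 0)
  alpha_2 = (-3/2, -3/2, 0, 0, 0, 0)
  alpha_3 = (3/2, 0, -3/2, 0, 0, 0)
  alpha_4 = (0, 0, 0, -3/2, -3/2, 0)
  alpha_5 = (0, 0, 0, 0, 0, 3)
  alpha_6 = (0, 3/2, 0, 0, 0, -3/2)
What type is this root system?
Compute the Cartan integers a_ij = 2(alpha_i, alpha_j)/(alpha_j, alpha_j); the resulting 6x6 Cartan matrix is
[[2, 0, -1, -1, 0, 0], [0, 2, -1, 0, 0, -1], [-1, -1, 2, 0, 0, 0], [-1, 0, 0, 2, 0, 0], [0, 0, 0, 0, 2, -2], [0, -1, 0, 0, -1, 2]].
The roots have two lengths (squared-length ratio 2:1); the short ones are alpha_{1,2,3,4,6}. The associated Dynkin diagram is a chain of 6 nodes with a double edge at one end; the terminal node there is the unique long simple root (C_6), so the type is C_6 (the algebra sp(12)).

type C_6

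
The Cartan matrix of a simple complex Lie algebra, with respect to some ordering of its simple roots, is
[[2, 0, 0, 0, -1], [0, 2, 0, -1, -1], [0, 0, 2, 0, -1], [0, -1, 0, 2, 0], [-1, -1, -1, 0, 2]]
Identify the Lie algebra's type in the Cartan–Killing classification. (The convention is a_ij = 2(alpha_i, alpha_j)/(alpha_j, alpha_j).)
D_5

The matrix has rank 5 with 2's on the diagonal. Reading the off-diagonal entries as Dynkin edges (a single edge where a_ij = a_ji = -1; a double or triple edge where a_ij * a_ji = 2 or 3), the diagram is a chain of 3 nodes with a fork of two nodes at one end (D_5). One simple-root ordering that puts it in standard form is (alpha_4, alpha_2, alpha_5, alpha_1, alpha_3). So the algebra is type D_5, i.e. so(10).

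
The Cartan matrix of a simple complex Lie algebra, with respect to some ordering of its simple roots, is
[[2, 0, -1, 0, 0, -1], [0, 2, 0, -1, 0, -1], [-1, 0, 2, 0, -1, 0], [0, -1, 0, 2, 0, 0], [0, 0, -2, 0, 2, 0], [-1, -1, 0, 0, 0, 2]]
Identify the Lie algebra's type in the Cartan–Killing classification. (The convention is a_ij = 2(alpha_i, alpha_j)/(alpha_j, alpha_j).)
C6

The matrix has rank 6 with 2's on the diagonal. Reading the off-diagonal entries as Dynkin edges (a single edge where a_ij = a_ji = -1; a double or triple edge where a_ij * a_ji = 2 or 3), the diagram is a chain of 6 nodes with a double edge at one end; the terminal node there is the unique long simple root (C_6). One simple-root ordering that puts it in standard form is (alpha_4, alpha_2, alpha_6, alpha_1, alpha_3, alpha_5). So the algebra is type C_6, i.e. sp(12).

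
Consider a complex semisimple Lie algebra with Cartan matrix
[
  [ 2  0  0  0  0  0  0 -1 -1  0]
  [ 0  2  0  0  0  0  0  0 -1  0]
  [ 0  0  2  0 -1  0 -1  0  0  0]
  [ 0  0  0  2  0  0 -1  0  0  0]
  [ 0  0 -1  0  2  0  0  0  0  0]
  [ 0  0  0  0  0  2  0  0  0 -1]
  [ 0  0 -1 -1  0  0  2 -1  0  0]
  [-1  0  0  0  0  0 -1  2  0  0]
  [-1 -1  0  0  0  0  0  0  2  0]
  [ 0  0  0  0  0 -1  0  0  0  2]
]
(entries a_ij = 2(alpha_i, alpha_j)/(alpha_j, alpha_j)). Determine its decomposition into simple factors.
The diagram associated to this matrix has two connected components: the simple roots {alpha_6, alpha_10} form a chain of 2 nodes with single edges (A_2), and {alpha_1, alpha_2, alpha_3, alpha_4, alpha_5, alpha_7, alpha_8, alpha_9} form a chain of 7 nodes with one extra node attached to the third node from one end (E_8). A semisimple Lie algebra decomposes uniquely as the direct sum of simple ideals, one per connected component of its Dynkin diagram, so g ≅ A_2 ⊕ E_8 (dimension 8 + 248 = 256).

A2 + E8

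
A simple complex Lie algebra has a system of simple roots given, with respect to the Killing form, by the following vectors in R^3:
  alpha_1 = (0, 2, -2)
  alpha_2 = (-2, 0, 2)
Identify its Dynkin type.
type A_2

Compute the Cartan integers a_ij = 2(alpha_i, alpha_j)/(alpha_j, alpha_j); the resulting 2x2 Cartan matrix is
[[2, -1], [-1, 2]].
All simple roots have the same length, so the diagram is simply laced. The associated Dynkin diagram is a chain of 2 nodes with single edges (A_2), so the type is A_2 (the algebra sl(3)).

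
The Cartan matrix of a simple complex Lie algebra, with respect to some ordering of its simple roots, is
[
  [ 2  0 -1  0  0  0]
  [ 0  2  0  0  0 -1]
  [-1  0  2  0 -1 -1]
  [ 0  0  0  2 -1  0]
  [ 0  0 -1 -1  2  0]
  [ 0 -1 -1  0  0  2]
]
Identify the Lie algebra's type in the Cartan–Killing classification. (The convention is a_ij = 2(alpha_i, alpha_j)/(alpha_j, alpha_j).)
E_6

The matrix has rank 6 with 2's on the diagonal. Reading the off-diagonal entries as Dynkin edges (a single edge where a_ij = a_ji = -1; a double or triple edge where a_ij * a_ji = 2 or 3), the diagram is a chain of 5 nodes with one extra node attached to the third node from one end (E_6). One simple-root ordering that puts it in standard form is (alpha_4, alpha_1, alpha_5, alpha_3, alpha_6, alpha_2). So the algebra is type E_6.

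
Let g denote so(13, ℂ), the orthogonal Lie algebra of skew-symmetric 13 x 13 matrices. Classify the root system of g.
B_6

This is so(13) with 13 odd, which has dimension 13(13-1)/2 = 78 and rank (13-1)/2 = 6. In the classification of classical Lie algebras, the orthogonal algebra so(2n+1) in an odd number of variables has type B_n; here n = 6, so the Dynkin diagram is a chain of 6 nodes with a double edge at one end; the terminal node there is the unique short simple root (B_6). Hence the type is B_6.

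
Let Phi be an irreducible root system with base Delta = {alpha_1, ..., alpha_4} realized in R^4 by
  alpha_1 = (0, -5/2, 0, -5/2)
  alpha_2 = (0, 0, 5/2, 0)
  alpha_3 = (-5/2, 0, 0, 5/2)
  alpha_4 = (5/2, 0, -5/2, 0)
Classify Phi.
B_4 (so(9))

Compute the Cartan integers a_ij = 2(alpha_i, alpha_j)/(alpha_j, alpha_j); the resulting 4x4 Cartan matrix is
[[2, 0, -1, 0], [0, 2, 0, -1], [-1, 0, 2, -1], [0, -2, -1, 2]].
The roots have two lengths (squared-length ratio 2:1); the short ones are alpha_{2}. The associated Dynkin diagram is a chain of 4 nodes with a double edge at one end; the terminal node there is the unique short simple root (B_4), so the type is B_4 (the algebra so(9)).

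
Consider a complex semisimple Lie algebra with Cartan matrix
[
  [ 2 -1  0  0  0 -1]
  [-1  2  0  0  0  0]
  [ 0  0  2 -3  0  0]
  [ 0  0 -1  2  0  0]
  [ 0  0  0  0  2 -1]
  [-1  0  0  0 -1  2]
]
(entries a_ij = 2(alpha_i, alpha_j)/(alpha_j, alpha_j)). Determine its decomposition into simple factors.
The diagram associated to this matrix has two connected components: the simple roots {alpha_1, alpha_2, alpha_5, alpha_6} form a chain of 4 nodes with single edges (A_4), and {alpha_3, alpha_4} form two nodes joined by a triple edge (G_2). A semisimple Lie algebra decomposes uniquely as the direct sum of simple ideals, one per connected component of its Dynkin diagram, so g ≅ A_4 ⊕ G_2 (dimension 24 + 14 = 38).

A_4 + G_2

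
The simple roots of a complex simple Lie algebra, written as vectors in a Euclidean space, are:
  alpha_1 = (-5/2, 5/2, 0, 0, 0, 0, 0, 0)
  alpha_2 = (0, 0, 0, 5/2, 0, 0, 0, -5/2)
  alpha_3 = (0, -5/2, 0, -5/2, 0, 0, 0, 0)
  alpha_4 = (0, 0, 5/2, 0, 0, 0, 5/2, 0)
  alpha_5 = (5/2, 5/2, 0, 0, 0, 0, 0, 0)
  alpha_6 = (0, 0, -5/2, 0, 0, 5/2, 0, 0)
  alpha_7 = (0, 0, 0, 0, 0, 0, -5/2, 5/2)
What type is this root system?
D_7

Compute the Cartan integers a_ij = 2(alpha_i, alpha_j)/(alpha_j, alpha_j); the resulting 7x7 Cartan matrix is
[[2, 0, -1, 0, 0, 0, 0], [0, 2, -1, 0, 0, 0, -1], [-1, -1, 2, 0, -1, 0, 0], [0, 0, 0, 2, 0, -1, -1], [0, 0, -1, 0, 2, 0, 0], [0, 0, 0, -1, 0, 2, 0], [0, -1, 0, -1, 0, 0, 2]].
All simple roots have the same length, so the diagram is simply laced. The associated Dynkin diagram is a chain of 5 nodes with a fork of two nodes at one end (D_7), so the type is D_7 (the algebra so(14)).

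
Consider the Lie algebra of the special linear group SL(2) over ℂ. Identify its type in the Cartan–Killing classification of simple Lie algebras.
This is sl(2), which has dimension 2^2 - 1 = 3 and rank 2 - 1 = 1 (a Cartan subalgebra is the diagonal traceless matrices). In the classification of classical Lie algebras, the special linear algebra sl(n+1) has type A_n; here n = 1, so the Dynkin diagram is a chain of 1 nodes with single edges (A_1). Hence the type is A_1.

A_1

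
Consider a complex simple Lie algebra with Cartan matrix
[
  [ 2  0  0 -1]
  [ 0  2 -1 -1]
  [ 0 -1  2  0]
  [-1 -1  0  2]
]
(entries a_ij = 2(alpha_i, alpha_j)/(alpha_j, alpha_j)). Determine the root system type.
A4

The matrix has rank 4 with 2's on the diagonal. Reading the off-diagonal entries as Dynkin edges (a single edge where a_ij = a_ji = -1; a double or triple edge where a_ij * a_ji = 2 or 3), the diagram is a chain of 4 nodes with single edges (A_4). One simple-root ordering that puts it in standard form is (alpha_1, alpha_4, alpha_2, alpha_3). So the algebra is type A_4, i.e. sl(5).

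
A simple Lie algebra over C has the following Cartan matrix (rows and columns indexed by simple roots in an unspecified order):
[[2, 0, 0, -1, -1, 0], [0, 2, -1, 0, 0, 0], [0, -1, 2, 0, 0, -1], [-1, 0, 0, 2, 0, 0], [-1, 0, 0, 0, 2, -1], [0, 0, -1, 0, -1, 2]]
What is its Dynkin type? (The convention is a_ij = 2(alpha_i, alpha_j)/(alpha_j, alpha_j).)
The matrix has rank 6 with 2's on the diagonal. Reading the off-diagonal entries as Dynkin edges (a single edge where a_ij = a_ji = -1; a double or triple edge where a_ij * a_ji = 2 or 3), the diagram is a chain of 6 nodes with single edges (A_6). One simple-root ordering that puts it in standard form is (alpha_2, alpha_3, alpha_6, alpha_5, alpha_1, alpha_4). So the algebra is type A_6, i.e. sl(7).

type A_6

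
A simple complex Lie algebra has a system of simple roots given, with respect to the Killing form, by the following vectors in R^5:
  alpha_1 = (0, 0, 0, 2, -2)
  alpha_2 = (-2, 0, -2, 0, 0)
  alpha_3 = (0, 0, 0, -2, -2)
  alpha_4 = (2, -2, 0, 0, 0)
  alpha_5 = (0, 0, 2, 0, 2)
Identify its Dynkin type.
Compute the Cartan integers a_ij = 2(alpha_i, alpha_j)/(alpha_j, alpha_j); the resulting 5x5 Cartan matrix is
[[2, 0, 0, 0, -1], [0, 2, 0, -1, -1], [0, 0, 2, 0, -1], [0, -1, 0, 2, 0], [-1, -1, -1, 0, 2]].
All simple roots have the same length, so the diagram is simply laced. The associated Dynkin diagram is a chain of 3 nodes with a fork of two nodes at one end (D_5), so the type is D_5 (the algebra so(10)).

D5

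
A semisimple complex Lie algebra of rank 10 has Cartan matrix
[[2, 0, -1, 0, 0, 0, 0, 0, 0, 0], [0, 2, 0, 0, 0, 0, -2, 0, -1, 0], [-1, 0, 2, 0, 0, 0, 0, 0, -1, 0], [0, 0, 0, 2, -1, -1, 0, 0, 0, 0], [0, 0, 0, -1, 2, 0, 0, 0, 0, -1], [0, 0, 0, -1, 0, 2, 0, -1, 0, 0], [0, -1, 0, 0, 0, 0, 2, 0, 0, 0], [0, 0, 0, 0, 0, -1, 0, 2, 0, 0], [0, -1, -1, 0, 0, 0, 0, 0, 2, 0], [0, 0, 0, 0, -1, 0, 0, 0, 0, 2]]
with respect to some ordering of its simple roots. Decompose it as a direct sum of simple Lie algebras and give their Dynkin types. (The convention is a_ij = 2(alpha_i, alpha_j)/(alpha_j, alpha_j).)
The diagram associated to this matrix has two connected components: the simple roots {alpha_4, alpha_5, alpha_6, alpha_8, alpha_10} form a chain of 5 nodes with single edges (A_5), and {alpha_1, alpha_2, alpha_3, alpha_7, alpha_9} form a chain of 5 nodes with a double edge at one end; the terminal node there is the unique short simple root (B_5). A semisimple Lie algebra decomposes uniquely as the direct sum of simple ideals, one per connected component of its Dynkin diagram, so g ≅ A_5 ⊕ B_5 (dimension 35 + 55 = 90).

A_5 + B_5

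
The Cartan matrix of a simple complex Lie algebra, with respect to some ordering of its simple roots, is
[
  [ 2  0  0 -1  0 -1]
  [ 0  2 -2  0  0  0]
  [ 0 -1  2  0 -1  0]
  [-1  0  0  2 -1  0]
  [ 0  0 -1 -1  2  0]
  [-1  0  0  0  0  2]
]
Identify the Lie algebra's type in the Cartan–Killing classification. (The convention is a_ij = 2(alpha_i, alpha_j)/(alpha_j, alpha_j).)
The matrix has rank 6 with 2's on the diagonal. Reading the off-diagonal entries as Dynkin edges (a single edge where a_ij = a_ji = -1; a double or triple edge where a_ij * a_ji = 2 or 3), the diagram is a chain of 6 nodes with a double edge at one end; the terminal node there is the unique long simple root (C_6). One simple-root ordering that puts it in standard form is (alpha_6, alpha_1, alpha_4, alpha_5, alpha_3, alpha_2). So the algebra is type C_6, i.e. sp(12).

type C_6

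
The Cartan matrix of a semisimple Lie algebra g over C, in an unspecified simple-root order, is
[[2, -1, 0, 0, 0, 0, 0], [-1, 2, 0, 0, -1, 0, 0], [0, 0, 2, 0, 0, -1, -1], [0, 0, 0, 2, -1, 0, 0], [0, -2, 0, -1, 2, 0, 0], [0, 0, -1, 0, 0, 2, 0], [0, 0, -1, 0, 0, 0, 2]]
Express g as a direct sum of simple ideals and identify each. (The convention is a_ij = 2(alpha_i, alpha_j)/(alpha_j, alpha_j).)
The diagram associated to this matrix has two connected components: the simple roots {alpha_3, alpha_6, alpha_7} form a chain of 3 nodes with single edges (A_3), and {alpha_1, alpha_2, alpha_4, alpha_5} form a chain of 4 nodes with a double edge between the middle two (F_4). A semisimple Lie algebra decomposes uniquely as the direct sum of simple ideals, one per connected component of its Dynkin diagram, so g ≅ A_3 ⊕ F_4 (dimension 15 + 52 = 67).

type A_3 ⊕ type F_4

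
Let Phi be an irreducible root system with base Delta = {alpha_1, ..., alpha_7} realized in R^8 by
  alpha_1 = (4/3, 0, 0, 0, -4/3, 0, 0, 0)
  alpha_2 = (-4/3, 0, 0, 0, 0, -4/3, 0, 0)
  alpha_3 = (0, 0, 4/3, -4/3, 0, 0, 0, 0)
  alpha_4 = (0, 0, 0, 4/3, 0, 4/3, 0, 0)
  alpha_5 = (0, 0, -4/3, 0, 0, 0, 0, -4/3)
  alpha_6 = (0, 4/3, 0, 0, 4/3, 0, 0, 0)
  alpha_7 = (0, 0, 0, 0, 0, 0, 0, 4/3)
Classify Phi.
B_7 (so(15))

Compute the Cartan integers a_ij = 2(alpha_i, alpha_j)/(alpha_j, alpha_j); the resulting 7x7 Cartan matrix is
[[2, -1, 0, 0, 0, -1, 0], [-1, 2, 0, -1, 0, 0, 0], [0, 0, 2, -1, -1, 0, 0], [0, -1, -1, 2, 0, 0, 0], [0, 0, -1, 0, 2, 0, -2], [-1, 0, 0, 0, 0, 2, 0], [0, 0, 0, 0, -1, 0, 2]].
The roots have two lengths (squared-length ratio 2:1); the short ones are alpha_{7}. The associated Dynkin diagram is a chain of 7 nodes with a double edge at one end; the terminal node there is the unique short simple root (B_7), so the type is B_7 (the algebra so(15)).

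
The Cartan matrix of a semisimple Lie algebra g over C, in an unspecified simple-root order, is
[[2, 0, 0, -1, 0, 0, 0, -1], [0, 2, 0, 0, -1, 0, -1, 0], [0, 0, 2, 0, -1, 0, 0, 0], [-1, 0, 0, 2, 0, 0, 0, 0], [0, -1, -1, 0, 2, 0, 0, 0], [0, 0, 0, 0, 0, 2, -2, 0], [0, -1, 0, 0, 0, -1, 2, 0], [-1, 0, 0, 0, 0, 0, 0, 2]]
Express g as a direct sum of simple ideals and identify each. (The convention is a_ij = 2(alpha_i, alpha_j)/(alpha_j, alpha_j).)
The diagram associated to this matrix has two connected components: the simple roots {alpha_1, alpha_4, alpha_8} form a chain of 3 nodes with single edges (A_3), and {alpha_2, alpha_3, alpha_5, alpha_6, alpha_7} form a chain of 5 nodes with a double edge at one end; the terminal node there is the unique long simple root (C_5). A semisimple Lie algebra decomposes uniquely as the direct sum of simple ideals, one per connected component of its Dynkin diagram, so g ≅ A_3 ⊕ C_5 (dimension 15 + 55 = 70).

A_3 (sl(4)) ⊕ C_5 (sp(10))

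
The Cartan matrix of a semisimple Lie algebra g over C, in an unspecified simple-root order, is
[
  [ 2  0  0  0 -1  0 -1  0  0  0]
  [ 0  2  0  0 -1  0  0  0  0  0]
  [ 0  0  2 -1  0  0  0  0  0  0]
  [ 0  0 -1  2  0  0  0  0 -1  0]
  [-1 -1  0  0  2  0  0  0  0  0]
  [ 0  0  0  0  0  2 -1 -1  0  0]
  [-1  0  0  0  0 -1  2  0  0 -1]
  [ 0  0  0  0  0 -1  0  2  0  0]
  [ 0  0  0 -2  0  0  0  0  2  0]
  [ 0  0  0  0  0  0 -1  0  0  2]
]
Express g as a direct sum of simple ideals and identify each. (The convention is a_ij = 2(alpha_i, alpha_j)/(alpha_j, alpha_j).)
The diagram associated to this matrix has two connected components: the simple roots {alpha_3, alpha_4, alpha_9} form a chain of 3 nodes with a double edge at one end; the terminal node there is the unique long simple root (C_3), and {alpha_1, alpha_2, alpha_5, alpha_6, alpha_7, alpha_8, alpha_10} form a chain of 6 nodes with one extra node attached to the third node from one end (E_7). A semisimple Lie algebra decomposes uniquely as the direct sum of simple ideals, one per connected component of its Dynkin diagram, so g ≅ C_3 ⊕ E_7 (dimension 21 + 133 = 154).

C_3 ⊕ E_7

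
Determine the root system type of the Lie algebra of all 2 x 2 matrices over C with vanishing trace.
This is sl(2), which has dimension 2^2 - 1 = 3 and rank 2 - 1 = 1 (a Cartan subalgebra is the diagonal traceless matrices). In the classification of classical Lie algebras, the special linear algebra sl(n+1) has type A_n; here n = 1, so the Dynkin diagram is a chain of 1 nodes with single edges (A_1). Hence the type is A_1.

A_1 (sl(2))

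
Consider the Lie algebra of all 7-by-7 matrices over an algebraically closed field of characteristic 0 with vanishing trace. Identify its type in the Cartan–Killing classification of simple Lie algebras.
This is sl(7), which has dimension 7^2 - 1 = 48 and rank 7 - 1 = 6 (a Cartan subalgebra is the diagonal traceless matrices). In the classification of classical Lie algebras, the special linear algebra sl(n+1) has type A_n; here n = 6, so the Dynkin diagram is a chain of 6 nodes with single edges (A_6). Hence the type is A_6.

A_6 (sl(7))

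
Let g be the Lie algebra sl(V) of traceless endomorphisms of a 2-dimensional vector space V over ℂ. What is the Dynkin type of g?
This is sl(2), which has dimension 2^2 - 1 = 3 and rank 2 - 1 = 1 (a Cartan subalgebra is the diagonal traceless matrices). In the classification of classical Lie algebras, the special linear algebra sl(n+1) has type A_n; here n = 1, so the Dynkin diagram is a chain of 1 nodes with single edges (A_1). Hence the type is A_1.

A1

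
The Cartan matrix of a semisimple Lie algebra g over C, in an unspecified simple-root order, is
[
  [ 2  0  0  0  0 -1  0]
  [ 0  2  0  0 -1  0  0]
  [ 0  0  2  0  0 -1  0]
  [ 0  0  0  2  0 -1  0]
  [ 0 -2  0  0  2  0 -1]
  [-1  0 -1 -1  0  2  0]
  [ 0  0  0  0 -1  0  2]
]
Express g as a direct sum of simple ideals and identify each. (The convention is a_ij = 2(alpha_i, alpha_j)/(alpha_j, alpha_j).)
B_3 (so(7)) + D_4 (so(8))

The diagram associated to this matrix has two connected components: the simple roots {alpha_2, alpha_5, alpha_7} form a chain of 3 nodes with a double edge at one end; the terminal node there is the unique short simple root (B_3), and {alpha_1, alpha_3, alpha_4, alpha_6} form a chain of 2 nodes with a fork of two nodes at one end (D_4). A semisimple Lie algebra decomposes uniquely as the direct sum of simple ideals, one per connected component of its Dynkin diagram, so g ≅ B_3 ⊕ D_4 (dimension 21 + 28 = 49).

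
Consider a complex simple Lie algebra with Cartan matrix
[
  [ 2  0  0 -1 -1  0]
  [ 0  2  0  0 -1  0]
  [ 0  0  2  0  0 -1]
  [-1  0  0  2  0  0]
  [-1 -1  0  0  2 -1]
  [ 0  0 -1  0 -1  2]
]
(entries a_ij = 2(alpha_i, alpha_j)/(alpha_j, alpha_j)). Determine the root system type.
E6

The matrix has rank 6 with 2's on the diagonal. Reading the off-diagonal entries as Dynkin edges (a single edge where a_ij = a_ji = -1; a double or triple edge where a_ij * a_ji = 2 or 3), the diagram is a chain of 5 nodes with one extra node attached to the third node from one end (E_6). One simple-root ordering that puts it in standard form is (alpha_4, alpha_2, alpha_1, alpha_5, alpha_6, alpha_3). So the algebra is type E_6.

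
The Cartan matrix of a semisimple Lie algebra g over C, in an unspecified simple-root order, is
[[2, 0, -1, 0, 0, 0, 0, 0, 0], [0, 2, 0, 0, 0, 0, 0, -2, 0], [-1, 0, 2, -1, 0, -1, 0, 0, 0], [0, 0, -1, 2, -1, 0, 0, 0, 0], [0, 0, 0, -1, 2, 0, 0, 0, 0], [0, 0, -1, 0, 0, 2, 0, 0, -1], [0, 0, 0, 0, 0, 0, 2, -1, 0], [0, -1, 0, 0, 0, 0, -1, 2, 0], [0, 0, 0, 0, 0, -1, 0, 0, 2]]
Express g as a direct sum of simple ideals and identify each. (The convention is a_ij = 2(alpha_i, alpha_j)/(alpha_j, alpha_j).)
type C_3 + type E_6

The diagram associated to this matrix has two connected components: the simple roots {alpha_2, alpha_7, alpha_8} form a chain of 3 nodes with a double edge at one end; the terminal node there is the unique long simple root (C_3), and {alpha_1, alpha_3, alpha_4, alpha_5, alpha_6, alpha_9} form a chain of 5 nodes with one extra node attached to the third node from one end (E_6). A semisimple Lie algebra decomposes uniquely as the direct sum of simple ideals, one per connected component of its Dynkin diagram, so g ≅ C_3 ⊕ E_6 (dimension 21 + 78 = 99).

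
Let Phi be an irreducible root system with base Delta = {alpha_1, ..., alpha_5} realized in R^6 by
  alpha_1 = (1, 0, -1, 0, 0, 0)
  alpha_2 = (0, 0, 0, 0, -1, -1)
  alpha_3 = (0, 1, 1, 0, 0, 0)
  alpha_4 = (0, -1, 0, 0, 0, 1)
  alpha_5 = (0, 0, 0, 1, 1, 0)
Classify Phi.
Compute the Cartan integers a_ij = 2(alpha_i, alpha_j)/(alpha_j, alpha_j); the resulting 5x5 Cartan matrix is
[[2, 0, -1, 0, 0], [0, 2, 0, -1, -1], [-1, 0, 2, -1, 0], [0, -1, -1, 2, 0], [0, -1, 0, 0, 2]].
All simple roots have the same length, so the diagram is simply laced. The associated Dynkin diagram is a chain of 5 nodes with single edges (A_5), so the type is A_5 (the algebra sl(6)).

A5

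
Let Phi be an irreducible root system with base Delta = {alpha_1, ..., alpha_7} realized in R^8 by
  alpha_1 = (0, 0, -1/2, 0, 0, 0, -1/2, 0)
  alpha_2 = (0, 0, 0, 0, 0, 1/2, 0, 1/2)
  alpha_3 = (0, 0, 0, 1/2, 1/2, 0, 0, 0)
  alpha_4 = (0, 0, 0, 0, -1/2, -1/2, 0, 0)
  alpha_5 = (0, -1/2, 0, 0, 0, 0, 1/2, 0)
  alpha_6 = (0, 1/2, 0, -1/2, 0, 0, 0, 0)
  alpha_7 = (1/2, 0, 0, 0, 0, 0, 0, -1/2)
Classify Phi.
Compute the Cartan integers a_ij = 2(alpha_i, alpha_j)/(alpha_j, alpha_j); the resulting 7x7 Cartan matrix is
[[2, 0, 0, 0, -1, 0, 0], [0, 2, 0, -1, 0, 0, -1], [0, 0, 2, -1, 0, -1, 0], [0, -1, -1, 2, 0, 0, 0], [-1, 0, 0, 0, 2, -1, 0], [0, 0, -1, 0, -1, 2, 0], [0, -1, 0, 0, 0, 0, 2]].
All simple roots have the same length, so the diagram is simply laced. The associated Dynkin diagram is a chain of 7 nodes with single edges (A_7), so the type is A_7 (the algebra sl(8)).

type A_7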